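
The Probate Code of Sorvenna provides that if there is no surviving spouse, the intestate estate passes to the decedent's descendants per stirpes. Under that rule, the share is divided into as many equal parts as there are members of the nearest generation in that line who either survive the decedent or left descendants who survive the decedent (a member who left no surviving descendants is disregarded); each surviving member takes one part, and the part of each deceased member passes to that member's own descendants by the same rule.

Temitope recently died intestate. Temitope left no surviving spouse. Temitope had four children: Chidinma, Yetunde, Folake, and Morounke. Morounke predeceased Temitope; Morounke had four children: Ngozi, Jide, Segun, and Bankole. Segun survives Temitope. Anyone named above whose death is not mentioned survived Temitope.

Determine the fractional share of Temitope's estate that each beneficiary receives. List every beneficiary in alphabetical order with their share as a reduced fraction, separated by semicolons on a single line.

There is no surviving spouse, so the entire estate passes to Temitope's descendants per stirpes.
The estate is divided into 4 equal shares of 1/4 among Chidinma, Yetunde, Folake, Morounke.
Chidinma is living and takes 1/4.
Yetunde is living and takes 1/4.
Folake is living and takes 1/4.
Morounke predeceased; the 1/4 allotted to Morounke's branch passes to Morounke's issue by representation.
The 1/4 is divided into 4 equal shares of 1/16 among Ngozi, Jide, Segun, Bankole.
Ngozi is living and takes 1/16.
Jide is living and takes 1/16.
Segun is living and takes 1/16.
Bankole is living and takes 1/16.

Bankole 1/16; Chidinma 1/4; Folake 1/4; Jide 1/16; Ngozi 1/16; Segun 1/16; Yetunde 1/4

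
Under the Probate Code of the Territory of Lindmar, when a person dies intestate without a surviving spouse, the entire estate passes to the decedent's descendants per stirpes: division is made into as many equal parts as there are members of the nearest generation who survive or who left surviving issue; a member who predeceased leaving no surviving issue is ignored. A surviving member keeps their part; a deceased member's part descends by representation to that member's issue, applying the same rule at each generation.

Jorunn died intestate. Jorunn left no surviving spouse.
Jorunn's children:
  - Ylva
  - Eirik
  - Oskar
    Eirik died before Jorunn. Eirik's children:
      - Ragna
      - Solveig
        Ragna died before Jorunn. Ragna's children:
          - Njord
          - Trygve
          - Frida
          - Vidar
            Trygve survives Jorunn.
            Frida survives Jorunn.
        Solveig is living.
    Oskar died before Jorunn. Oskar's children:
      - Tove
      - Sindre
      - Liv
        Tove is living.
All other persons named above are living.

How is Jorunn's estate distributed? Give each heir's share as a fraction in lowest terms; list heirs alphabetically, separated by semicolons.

Frida 1/24; Liv 1/9; Njord 1/24; Sindre 1/9; Solveig 1/6; Tove 1/9; Trygve 1/24; Vidar 1/24; Ylva 1/3

There is no surviving spouse, so the entire estate passes to Jorunn's descendants per stirpes.
The estate is divided into 3 equal shares of 1/3 among Ylva, Eirik, Oskar.
Ylva is living and takes 1/3.
Eirik predeceased; the 1/3 allotted to Eirik's branch passes to Eirik's issue by representation.
The 1/3 is divided into 2 equal shares of 1/6 among Ragna, Solveig.
Ragna predeceased; the 1/6 allotted to Ragna's branch passes to Ragna's issue by representation.
The 1/6 is divided into 4 equal shares of 1/24 among Njord, Trygve, Frida, Vidar.
Njord is living and takes 1/24.
Trygve is living and takes 1/24.
Frida is living and takes 1/24.
Vidar is living and takes 1/24.
Solveig is living and takes 1/6.
Oskar predeceased; the 1/3 allotted to Oskar's branch passes to Oskar's issue by representation.
The 1/3 is divided into 3 equal shares of 1/9 among Tove, Sindre, Liv.
Tove is living and takes 1/9.
Sindre is living and takes 1/9.
Liv is living and takes 1/9.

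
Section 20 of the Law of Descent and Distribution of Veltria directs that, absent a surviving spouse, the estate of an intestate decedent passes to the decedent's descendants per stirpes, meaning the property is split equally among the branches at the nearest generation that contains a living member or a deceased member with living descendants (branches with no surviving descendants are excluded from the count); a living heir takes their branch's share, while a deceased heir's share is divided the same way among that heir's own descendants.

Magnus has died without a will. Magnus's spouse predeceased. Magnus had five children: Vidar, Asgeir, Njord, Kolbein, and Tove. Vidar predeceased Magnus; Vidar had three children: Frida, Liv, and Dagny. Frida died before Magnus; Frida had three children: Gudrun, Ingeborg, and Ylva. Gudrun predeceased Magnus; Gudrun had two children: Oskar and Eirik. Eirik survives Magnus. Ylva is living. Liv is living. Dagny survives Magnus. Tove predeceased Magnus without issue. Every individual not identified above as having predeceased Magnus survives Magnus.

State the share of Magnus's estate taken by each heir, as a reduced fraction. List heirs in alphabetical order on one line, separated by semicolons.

Asgeir 1/4; Dagny 1/12; Eirik 1/72; Ingeborg 1/36; Kolbein 1/4; Liv 1/12; Njord 1/4; Oskar 1/72; Ylva 1/36

There is no surviving spouse, so the entire estate passes to Magnus's descendants per stirpes.
Tove left no surviving issue, so that branch lapses and is disregarded.
The estate is divided into 4 equal shares of 1/4 among Vidar, Asgeir, Njord, Kolbein.
Vidar predeceased; the 1/4 allotted to Vidar's branch passes to Vidar's issue by representation.
The 1/4 is divided into 3 equal shares of 1/12 among Frida, Liv, Dagny.
Frida predeceased; the 1/12 allotted to Frida's branch passes to Frida's issue by representation.
The 1/12 is divided into 3 equal shares of 1/36 among Gudrun, Ingeborg, Ylva.
Gudrun predeceased; the 1/36 allotted to Gudrun's branch passes to Gudrun's issue by representation.
The 1/36 is divided into 2 equal shares of 1/72 among Oskar, Eirik.
Oskar is living and takes 1/72.
Eirik is living and takes 1/72.
Ingeborg is living and takes 1/36.
Ylva is living and takes 1/36.
Liv is living and takes 1/12.
Dagny is living and takes 1/12.
Asgeir is living and takes 1/4.
Njord is living and takes 1/4.
Kolbein is living and takes 1/4.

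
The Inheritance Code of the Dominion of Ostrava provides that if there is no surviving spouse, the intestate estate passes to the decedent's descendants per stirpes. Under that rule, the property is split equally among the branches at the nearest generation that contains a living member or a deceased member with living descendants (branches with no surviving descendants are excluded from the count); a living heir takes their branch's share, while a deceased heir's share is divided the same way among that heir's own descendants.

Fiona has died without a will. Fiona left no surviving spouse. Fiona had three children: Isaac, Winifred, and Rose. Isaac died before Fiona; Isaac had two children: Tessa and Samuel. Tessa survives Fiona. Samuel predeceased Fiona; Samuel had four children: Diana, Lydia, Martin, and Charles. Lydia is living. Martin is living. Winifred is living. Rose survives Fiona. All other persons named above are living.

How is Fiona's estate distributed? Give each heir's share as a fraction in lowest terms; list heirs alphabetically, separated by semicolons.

Charles 1/24; Diana 1/24; Lydia 1/24; Martin 1/24; Rose 1/3; Tessa 1/6; Winifred 1/3

There is no surviving spouse, so the entire estate passes to Fiona's descendants per stirpes.
The estate is divided into 3 equal shares of 1/3 among Isaac, Winifred, Rose.
Isaac predeceased; the 1/3 allotted to Isaac's branch passes to Isaac's issue by representation.
The 1/3 is divided into 2 equal shares of 1/6 among Tessa, Samuel.
Tessa is living and takes 1/6.
Samuel predeceased; the 1/6 allotted to Samuel's branch passes to Samuel's issue by representation.
The 1/6 is divided into 4 equal shares of 1/24 among Diana, Lydia, Martin, Charles.
Diana is living and takes 1/24.
Lydia is living and takes 1/24.
Martin is living and takes 1/24.
Charles is living and takes 1/24.
Winifred is living and takes 1/3.
Rose is living and takes 1/3.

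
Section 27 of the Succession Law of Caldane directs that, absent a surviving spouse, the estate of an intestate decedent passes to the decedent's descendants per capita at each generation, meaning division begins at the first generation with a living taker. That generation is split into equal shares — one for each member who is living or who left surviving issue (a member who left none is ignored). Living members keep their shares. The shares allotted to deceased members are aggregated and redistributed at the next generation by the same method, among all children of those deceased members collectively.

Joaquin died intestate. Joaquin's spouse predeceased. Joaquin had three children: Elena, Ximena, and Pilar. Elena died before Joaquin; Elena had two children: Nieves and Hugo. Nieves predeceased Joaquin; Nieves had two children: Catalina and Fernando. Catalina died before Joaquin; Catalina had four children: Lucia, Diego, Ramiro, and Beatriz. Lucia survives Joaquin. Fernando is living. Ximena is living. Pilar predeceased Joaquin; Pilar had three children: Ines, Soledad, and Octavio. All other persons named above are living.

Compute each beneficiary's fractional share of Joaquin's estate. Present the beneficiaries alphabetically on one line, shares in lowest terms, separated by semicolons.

There is no surviving spouse, so the entire estate passes to Joaquin's descendants per capita at each generation.
At generation 1 (Elena, Ximena, Pilar) there are 3 shares of (1)/3 = 1/3 each.
Living: Ximena — each takes 1/3.
Deceased: Elena and Pilar. Their combined 2/3 is pooled and carried to generation 2.
At generation 2 (Nieves, Hugo, Ines, Soledad, Octavio) there are 5 shares of (2/3)/5 = 2/15 each.
Living: Hugo, Ines, Soledad, and Octavio — each takes 2/15.
Deceased: Nieves. That 2/15 share is carried to generation 3.
At generation 3 (Catalina, Fernando) there are 2 shares of (2/15)/2 = 1/15 each.
Living: Fernando — each takes 1/15.
Deceased: Catalina. That 1/15 share is carried to generation 4.
At generation 4 (Lucia, Diego, Ramiro, Beatriz) there are 4 shares of (1/15)/4 = 1/60 each.
Living: Lucia, Diego, Ramiro, and Beatriz — each takes 1/60.

Beatriz 1/60; Diego 1/60; Fernando 1/15; Hugo 2/15; Ines 2/15; Lucia 1/60; Octavio 2/15; Ramiro 1/60; Soledad 2/15; Ximena 1/3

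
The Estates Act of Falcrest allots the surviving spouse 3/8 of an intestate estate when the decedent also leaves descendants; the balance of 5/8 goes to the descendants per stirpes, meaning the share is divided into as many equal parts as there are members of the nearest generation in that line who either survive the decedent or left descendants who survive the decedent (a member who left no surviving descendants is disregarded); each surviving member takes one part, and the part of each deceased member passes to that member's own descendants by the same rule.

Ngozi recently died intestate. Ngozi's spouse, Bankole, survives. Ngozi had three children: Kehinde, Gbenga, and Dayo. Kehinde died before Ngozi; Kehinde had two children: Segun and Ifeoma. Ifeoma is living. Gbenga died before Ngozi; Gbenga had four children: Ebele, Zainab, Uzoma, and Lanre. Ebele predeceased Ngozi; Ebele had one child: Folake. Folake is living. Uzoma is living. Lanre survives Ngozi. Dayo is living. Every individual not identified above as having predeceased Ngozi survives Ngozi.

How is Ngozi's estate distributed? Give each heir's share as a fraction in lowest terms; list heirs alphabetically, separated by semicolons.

Bankole, as surviving spouse, takes 3/8.
The remaining 5/8 passes to Ngozi's descendants per stirpes.
The 5/8 is divided into 3 equal shares of 5/24 among Kehinde, Gbenga, Dayo.
Kehinde predeceased; the 5/24 allotted to Kehinde's branch passes to Kehinde's issue by representation.
The 5/24 is divided into 2 equal shares of 5/48 among Segun, Ifeoma.
Segun is living and takes 5/48.
Ifeoma is living and takes 5/48.
Gbenga predeceased; the 5/24 allotted to Gbenga's branch passes to Gbenga's issue by representation.
The 5/24 is divided into 4 equal shares of 5/96 among Ebele, Zainab, Uzoma, Lanre.
Ebele predeceased; the 5/96 allotted to Ebele's branch passes to Ebele's issue by representation.
Folake is the sole taker at this level and receives the full 5/96.
Zainab is living and takes 5/96.
Uzoma is living and takes 5/96.
Lanre is living and takes 5/96.
Dayo is living and takes 5/24.

Bankole 3/8; Dayo 5/24; Folake 5/96; Ifeoma 5/48; Lanre 5/96; Segun 5/48; Uzoma 5/96; Zainab 5/96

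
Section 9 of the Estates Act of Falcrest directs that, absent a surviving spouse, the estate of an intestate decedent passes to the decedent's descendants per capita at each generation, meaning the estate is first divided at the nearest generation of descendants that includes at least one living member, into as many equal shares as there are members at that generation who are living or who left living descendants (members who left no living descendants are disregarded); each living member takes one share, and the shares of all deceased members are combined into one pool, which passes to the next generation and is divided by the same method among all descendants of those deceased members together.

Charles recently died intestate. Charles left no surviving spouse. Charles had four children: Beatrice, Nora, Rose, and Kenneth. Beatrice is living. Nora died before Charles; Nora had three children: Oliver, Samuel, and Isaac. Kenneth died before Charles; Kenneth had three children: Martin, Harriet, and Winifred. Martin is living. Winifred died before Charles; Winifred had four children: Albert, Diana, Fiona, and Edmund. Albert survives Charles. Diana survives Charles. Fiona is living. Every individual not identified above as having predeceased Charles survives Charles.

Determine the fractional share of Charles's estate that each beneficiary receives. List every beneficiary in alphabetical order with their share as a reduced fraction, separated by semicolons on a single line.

There is no surviving spouse, so the entire estate passes to Charles's descendants per capita at each generation.
At generation 1 (Beatrice, Nora, Rose, Kenneth) there are 4 shares of (1)/4 = 1/4 each.
Living: Beatrice and Rose — each takes 1/4.
Deceased: Nora and Kenneth. Their combined 1/2 is pooled and carried to generation 2.
At generation 2 (Oliver, Samuel, Isaac, Martin, Harriet, Winifred) there are 6 shares of (1/2)/6 = 1/12 each.
Living: Oliver, Samuel, Isaac, Martin, and Harriet — each takes 1/12.
Deceased: Winifred. That 1/12 share is carried to generation 3.
At generation 3 (Albert, Diana, Fiona, Edmund) there are 4 shares of (1/12)/4 = 1/48 each.
Living: Albert, Diana, Fiona, and Edmund — each takes 1/48.

Albert 1/48; Beatrice 1/4; Diana 1/48; Edmund 1/48; Fiona 1/48; Harriet 1/12; Isaac 1/12; Martin 1/12; Oliver 1/12; Rose 1/4; Samuel 1/12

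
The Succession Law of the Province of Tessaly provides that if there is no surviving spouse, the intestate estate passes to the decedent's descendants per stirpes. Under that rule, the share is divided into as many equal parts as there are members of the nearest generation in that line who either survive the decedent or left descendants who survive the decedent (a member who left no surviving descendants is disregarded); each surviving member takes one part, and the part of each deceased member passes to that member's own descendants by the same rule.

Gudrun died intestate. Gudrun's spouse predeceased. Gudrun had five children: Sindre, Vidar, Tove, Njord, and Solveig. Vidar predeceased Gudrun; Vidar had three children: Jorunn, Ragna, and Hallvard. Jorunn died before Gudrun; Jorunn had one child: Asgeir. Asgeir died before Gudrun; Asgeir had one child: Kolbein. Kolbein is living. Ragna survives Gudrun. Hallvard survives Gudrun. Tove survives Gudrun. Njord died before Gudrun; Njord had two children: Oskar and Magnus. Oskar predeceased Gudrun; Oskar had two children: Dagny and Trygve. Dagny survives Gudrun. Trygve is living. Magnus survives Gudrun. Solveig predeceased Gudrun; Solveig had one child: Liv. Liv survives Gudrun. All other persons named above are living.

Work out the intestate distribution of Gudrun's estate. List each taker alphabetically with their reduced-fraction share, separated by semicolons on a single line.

There is no surviving spouse, so the entire estate passes to Gudrun's descendants per stirpes.
The estate is divided into 5 equal shares of 1/5 among Sindre, Vidar, Tove, Njord, Solveig.
Sindre is living and takes 1/5.
Vidar predeceased; the 1/5 allotted to Vidar's branch passes to Vidar's issue by representation.
The 1/5 is divided into 3 equal shares of 1/15 among Jorunn, Ragna, Hallvard.
Jorunn predeceased; the 1/15 allotted to Jorunn's branch passes to Jorunn's issue by representation.
Asgeir's line is the sole branch at this level, so the full 1/15 passes to Asgeir's issue by representation.
Kolbein is the sole taker at this level and receives the full 1/15.
Ragna is living and takes 1/15.
Hallvard is living and takes 1/15.
Tove is living and takes 1/5.
Njord predeceased; the 1/5 allotted to Njord's branch passes to Njord's issue by representation.
The 1/5 is divided into 2 equal shares of 1/10 among Oskar, Magnus.
Oskar predeceased; the 1/10 allotted to Oskar's branch passes to Oskar's issue by representation.
The 1/10 is divided into 2 equal shares of 1/20 among Dagny, Trygve.
Dagny is living and takes 1/20.
Trygve is living and takes 1/20.
Magnus is living and takes 1/10.
Solveig predeceased; the 1/5 allotted to Solveig's branch passes to Solveig's issue by representation.
Liv is the sole taker at this level and receives the full 1/5.

Dagny 1/20; Hallvard 1/15; Kolbein 1/15; Liv 1/5; Magnus 1/10; Ragna 1/15; Sindre 1/5; Tove 1/5; Trygve 1/20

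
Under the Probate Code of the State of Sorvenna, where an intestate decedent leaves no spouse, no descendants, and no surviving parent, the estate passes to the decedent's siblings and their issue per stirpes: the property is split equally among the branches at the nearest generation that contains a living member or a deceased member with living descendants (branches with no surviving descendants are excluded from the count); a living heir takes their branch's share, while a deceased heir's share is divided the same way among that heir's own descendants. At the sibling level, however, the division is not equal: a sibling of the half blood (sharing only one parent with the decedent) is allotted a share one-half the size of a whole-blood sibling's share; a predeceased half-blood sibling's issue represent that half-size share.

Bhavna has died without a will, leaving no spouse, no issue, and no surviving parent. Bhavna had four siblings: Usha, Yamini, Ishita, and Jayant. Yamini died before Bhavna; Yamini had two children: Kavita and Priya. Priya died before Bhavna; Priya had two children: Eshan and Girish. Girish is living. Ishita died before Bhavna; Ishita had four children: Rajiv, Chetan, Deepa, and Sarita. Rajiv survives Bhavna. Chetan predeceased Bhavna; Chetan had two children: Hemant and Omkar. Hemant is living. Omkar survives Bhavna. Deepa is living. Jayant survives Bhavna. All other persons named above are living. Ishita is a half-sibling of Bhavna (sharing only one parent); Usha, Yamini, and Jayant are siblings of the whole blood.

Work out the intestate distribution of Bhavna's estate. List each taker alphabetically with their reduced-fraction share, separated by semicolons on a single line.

Deepa 1/28; Eshan 1/14; Girish 1/14; Hemant 1/56; Jayant 2/7; Kavita 1/7; Omkar 1/56; Rajiv 1/28; Sarita 1/28; Usha 2/7

No spouse, descendants, or parent survives, so the estate passes to Bhavna's siblings per stirpes.
Half-blood siblings count for one-half the weight of whole-blood siblings at the initial division.
Dividing 1 in proportion to weights (total weight 7/2): Usha (weight 1) → 2/7; Yamini (weight 1) → 2/7; Ishita (weight 1/2) → 1/7; Jayant (weight 1) → 2/7.
Usha is living and takes 2/7.
Yamini predeceased; the 2/7 allotted to Yamini's branch passes to Yamini's issue by representation.
The 2/7 is divided into 2 equal shares of 1/7 among Kavita, Priya.
Kavita is living and takes 1/7.
Priya predeceased; the 1/7 allotted to Priya's branch passes to Priya's issue by representation.
The 1/7 is divided into 2 equal shares of 1/14 among Eshan, Girish.
Eshan is living and takes 1/14.
Girish is living and takes 1/14.
Ishita predeceased; the 1/7 allotted to Ishita's branch passes to Ishita's issue by representation.
The 1/7 is divided into 4 equal shares of 1/28 among Rajiv, Chetan, Deepa, Sarita.
Rajiv is living and takes 1/28.
Chetan predeceased; the 1/28 allotted to Chetan's branch passes to Chetan's issue by representation.
The 1/28 is divided into 2 equal shares of 1/56 among Hemant, Omkar.
Hemant is living and takes 1/56.
Omkar is living and takes 1/56.
Deepa is living and takes 1/28.
Sarita is living and takes 1/28.
Jayant is living and takes 2/7.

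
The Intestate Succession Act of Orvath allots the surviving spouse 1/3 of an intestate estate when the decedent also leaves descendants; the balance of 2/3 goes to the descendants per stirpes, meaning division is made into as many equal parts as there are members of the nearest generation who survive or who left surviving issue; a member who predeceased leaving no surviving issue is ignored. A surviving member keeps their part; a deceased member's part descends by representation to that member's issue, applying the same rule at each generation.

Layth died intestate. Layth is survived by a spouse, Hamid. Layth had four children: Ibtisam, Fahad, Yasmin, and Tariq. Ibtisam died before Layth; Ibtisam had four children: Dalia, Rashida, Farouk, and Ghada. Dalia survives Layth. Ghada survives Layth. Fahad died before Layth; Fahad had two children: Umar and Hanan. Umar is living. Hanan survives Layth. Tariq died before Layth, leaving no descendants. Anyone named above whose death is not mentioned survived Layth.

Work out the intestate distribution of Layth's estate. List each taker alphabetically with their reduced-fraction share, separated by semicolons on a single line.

Dalia 1/18; Farouk 1/18; Ghada 1/18; Hamid 1/3; Hanan 1/9; Rashida 1/18; Umar 1/9; Yasmin 2/9

Hamid, as surviving spouse, takes 1/3.
The remaining 2/3 passes to Layth's descendants per stirpes.
Tariq left no surviving issue, so that branch lapses and is disregarded.
The 2/3 is divided into 3 equal shares of 2/9 among Ibtisam, Fahad, Yasmin.
Ibtisam predeceased; the 2/9 allotted to Ibtisam's branch passes to Ibtisam's issue by representation.
The 2/9 is divided into 4 equal shares of 1/18 among Dalia, Rashida, Farouk, Ghada.
Dalia is living and takes 1/18.
Rashida is living and takes 1/18.
Farouk is living and takes 1/18.
Ghada is living and takes 1/18.
Fahad predeceased; the 2/9 allotted to Fahad's branch passes to Fahad's issue by representation.
The 2/9 is divided into 2 equal shares of 1/9 among Umar, Hanan.
Umar is living and takes 1/9.
Hanan is living and takes 1/9.
Yasmin is living and takes 2/9.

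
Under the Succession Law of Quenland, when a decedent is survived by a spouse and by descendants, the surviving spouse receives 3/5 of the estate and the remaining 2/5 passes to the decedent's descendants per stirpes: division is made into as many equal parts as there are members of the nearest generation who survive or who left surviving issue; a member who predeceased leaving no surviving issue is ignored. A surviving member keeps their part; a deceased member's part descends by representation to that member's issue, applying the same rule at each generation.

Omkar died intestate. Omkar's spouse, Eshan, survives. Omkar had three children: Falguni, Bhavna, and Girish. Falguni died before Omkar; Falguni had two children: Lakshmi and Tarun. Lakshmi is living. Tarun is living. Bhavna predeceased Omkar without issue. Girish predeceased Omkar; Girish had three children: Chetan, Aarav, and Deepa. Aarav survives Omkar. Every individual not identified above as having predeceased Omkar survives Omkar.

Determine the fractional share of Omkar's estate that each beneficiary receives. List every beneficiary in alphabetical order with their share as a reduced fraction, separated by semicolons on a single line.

Aarav 1/15; Chetan 1/15; Deepa 1/15; Eshan 3/5; Lakshmi 1/10; Tarun 1/10

Eshan, as surviving spouse, takes 3/5.
The remaining 2/5 passes to Omkar's descendants per stirpes.
Bhavna left no surviving issue, so that branch lapses and is disregarded.
The 2/5 is divided into 2 equal shares of 1/5 among Falguni, Girish.
Falguni predeceased; the 1/5 allotted to Falguni's branch passes to Falguni's issue by representation.
The 1/5 is divided into 2 equal shares of 1/10 among Lakshmi, Tarun.
Lakshmi is living and takes 1/10.
Tarun is living and takes 1/10.
Girish predeceased; the 1/5 allotted to Girish's branch passes to Girish's issue by representation.
The 1/5 is divided into 3 equal shares of 1/15 among Chetan, Aarav, Deepa.
Chetan is living and takes 1/15.
Aarav is living and takes 1/15.
Deepa is living and takes 1/15.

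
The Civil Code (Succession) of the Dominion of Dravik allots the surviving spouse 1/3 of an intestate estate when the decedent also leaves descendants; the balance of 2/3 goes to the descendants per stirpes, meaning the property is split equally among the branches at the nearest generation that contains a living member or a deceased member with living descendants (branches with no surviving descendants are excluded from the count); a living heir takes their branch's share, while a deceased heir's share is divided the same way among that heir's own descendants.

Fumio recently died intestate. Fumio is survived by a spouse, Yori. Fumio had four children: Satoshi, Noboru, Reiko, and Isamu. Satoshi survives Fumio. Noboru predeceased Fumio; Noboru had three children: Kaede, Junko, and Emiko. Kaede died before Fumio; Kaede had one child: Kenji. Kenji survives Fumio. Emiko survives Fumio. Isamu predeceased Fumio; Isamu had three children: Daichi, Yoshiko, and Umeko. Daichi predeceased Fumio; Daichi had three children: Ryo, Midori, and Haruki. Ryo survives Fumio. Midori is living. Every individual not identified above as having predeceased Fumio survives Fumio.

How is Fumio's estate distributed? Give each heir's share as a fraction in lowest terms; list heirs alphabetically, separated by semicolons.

Yori, as surviving spouse, takes 1/3.
The remaining 2/3 passes to Fumio's descendants per stirpes.
The 2/3 is divided into 4 equal shares of 1/6 among Satoshi, Noboru, Reiko, Isamu.
Satoshi is living and takes 1/6.
Noboru predeceased; the 1/6 allotted to Noboru's branch passes to Noboru's issue by representation.
The 1/6 is divided into 3 equal shares of 1/18 among Kaede, Junko, Emiko.
Kaede predeceased; the 1/18 allotted to Kaede's branch passes to Kaede's issue by representation.
Kenji is the sole taker at this level and receives the full 1/18.
Junko is living and takes 1/18.
Emiko is living and takes 1/18.
Reiko is living and takes 1/6.
Isamu predeceased; the 1/6 allotted to Isamu's branch passes to Isamu's issue by representation.
The 1/6 is divided into 3 equal shares of 1/18 among Daichi, Yoshiko, Umeko.
Daichi predeceased; the 1/18 allotted to Daichi's branch passes to Daichi's issue by representation.
The 1/18 is divided into 3 equal shares of 1/54 among Ryo, Midori, Haruki.
Ryo is living and takes 1/54.
Midori is living and takes 1/54.
Haruki is living and takes 1/54.
Yoshiko is living and takes 1/18.
Umeko is living and takes 1/18.

Emiko 1/18; Haruki 1/54; Junko 1/18; Kenji 1/18; Midori 1/54; Reiko 1/6; Ryo 1/54; Satoshi 1/6; Umeko 1/18; Yori 1/3; Yoshiko 1/18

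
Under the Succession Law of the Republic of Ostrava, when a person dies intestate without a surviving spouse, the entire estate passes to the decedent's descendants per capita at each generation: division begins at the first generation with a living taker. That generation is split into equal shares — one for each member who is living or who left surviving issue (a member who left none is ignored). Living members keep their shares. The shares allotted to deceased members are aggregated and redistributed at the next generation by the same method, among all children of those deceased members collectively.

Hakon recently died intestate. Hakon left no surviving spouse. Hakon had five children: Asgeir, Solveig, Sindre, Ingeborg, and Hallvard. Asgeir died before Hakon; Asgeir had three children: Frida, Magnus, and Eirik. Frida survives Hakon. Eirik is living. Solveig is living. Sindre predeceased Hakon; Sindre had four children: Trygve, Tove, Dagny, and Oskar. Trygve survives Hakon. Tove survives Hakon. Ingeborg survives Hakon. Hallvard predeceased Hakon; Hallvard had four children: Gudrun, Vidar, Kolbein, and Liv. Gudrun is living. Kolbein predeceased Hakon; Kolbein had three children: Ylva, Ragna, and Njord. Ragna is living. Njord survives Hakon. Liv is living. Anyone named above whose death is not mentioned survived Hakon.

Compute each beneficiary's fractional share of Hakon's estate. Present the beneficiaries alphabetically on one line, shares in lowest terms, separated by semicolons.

There is no surviving spouse, so the entire estate passes to Hakon's descendants per capita at each generation.
At generation 1 (Asgeir, Solveig, Sindre, Ingeborg, Hallvard) there are 5 shares of (1)/5 = 1/5 each.
Living: Solveig and Ingeborg — each takes 1/5.
Deceased: Asgeir, Sindre, and Hallvard. Their combined 3/5 is pooled and carried to generation 2.
At generation 2 (Frida, Magnus, Eirik, Trygve, Tove, Dagny, Oskar, Gudrun, Vidar, Kolbein, Liv) there are 11 shares of (3/5)/11 = 3/55 each.
Living: Frida, Magnus, Eirik, Trygve, Tove, Dagny, Oskar, Gudrun, Vidar, and Liv — each takes 3/55.
Deceased: Kolbein. That 3/55 share is carried to generation 3.
At generation 3 (Ylva, Ragna, Njord) there are 3 shares of (3/55)/3 = 1/55 each.
Living: Ylva, Ragna, and Njord — each takes 1/55.

Dagny 3/55; Eirik 3/55; Frida 3/55; Gudrun 3/55; Ingeborg 1/5; Liv 3/55; Magnus 3/55; Njord 1/55; Oskar 3/55; Ragna 1/55; Solveig 1/5; Tove 3/55; Trygve 3/55; Vidar 3/55; Ylva 1/55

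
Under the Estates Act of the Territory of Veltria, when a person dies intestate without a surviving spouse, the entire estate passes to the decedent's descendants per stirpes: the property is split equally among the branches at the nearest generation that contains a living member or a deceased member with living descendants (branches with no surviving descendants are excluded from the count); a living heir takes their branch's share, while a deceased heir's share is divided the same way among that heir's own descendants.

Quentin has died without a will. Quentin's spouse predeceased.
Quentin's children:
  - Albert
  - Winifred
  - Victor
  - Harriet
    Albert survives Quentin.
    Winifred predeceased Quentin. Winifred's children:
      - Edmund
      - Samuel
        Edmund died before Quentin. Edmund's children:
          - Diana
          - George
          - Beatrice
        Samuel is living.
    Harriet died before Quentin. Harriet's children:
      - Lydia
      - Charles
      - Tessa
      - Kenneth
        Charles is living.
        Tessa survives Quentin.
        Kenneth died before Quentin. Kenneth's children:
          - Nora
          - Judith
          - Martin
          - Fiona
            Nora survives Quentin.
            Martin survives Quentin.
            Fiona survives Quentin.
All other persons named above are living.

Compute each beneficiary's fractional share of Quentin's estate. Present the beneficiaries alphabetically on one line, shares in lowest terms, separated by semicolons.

Albert 1/4; Beatrice 1/24; Charles 1/16; Diana 1/24; Fiona 1/64; George 1/24; Judith 1/64; Lydia 1/16; Martin 1/64; Nora 1/64; Samuel 1/8; Tessa 1/16; Victor 1/4

There is no surviving spouse, so the entire estate passes to Quentin's descendants per stirpes.
The estate is divided into 4 equal shares of 1/4 among Albert, Winifred, Victor, Harriet.
Albert is living and takes 1/4.
Winifred predeceased; the 1/4 allotted to Winifred's branch passes to Winifred's issue by representation.
The 1/4 is divided into 2 equal shares of 1/8 among Edmund, Samuel.
Edmund predeceased; the 1/8 allotted to Edmund's branch passes to Edmund's issue by representation.
The 1/8 is divided into 3 equal shares of 1/24 among Diana, George, Beatrice.
Diana is living and takes 1/24.
George is living and takes 1/24.
Beatrice is living and takes 1/24.
Samuel is living and takes 1/8.
Victor is living and takes 1/4.
Harriet predeceased; the 1/4 allotted to Harriet's branch passes to Harriet's issue by representation.
The 1/4 is divided into 4 equal shares of 1/16 among Lydia, Charles, Tessa, Kenneth.
Lydia is living and takes 1/16.
Charles is living and takes 1/16.
Tessa is living and takes 1/16.
Kenneth predeceased; the 1/16 allotted to Kenneth's branch passes to Kenneth's issue by representation.
The 1/16 is divided into 4 equal shares of 1/64 among Nora, Judith, Martin, Fiona.
Nora is living and takes 1/64.
Judith is living and takes 1/64.
Martin is living and takes 1/64.
Fiona is living and takes 1/64.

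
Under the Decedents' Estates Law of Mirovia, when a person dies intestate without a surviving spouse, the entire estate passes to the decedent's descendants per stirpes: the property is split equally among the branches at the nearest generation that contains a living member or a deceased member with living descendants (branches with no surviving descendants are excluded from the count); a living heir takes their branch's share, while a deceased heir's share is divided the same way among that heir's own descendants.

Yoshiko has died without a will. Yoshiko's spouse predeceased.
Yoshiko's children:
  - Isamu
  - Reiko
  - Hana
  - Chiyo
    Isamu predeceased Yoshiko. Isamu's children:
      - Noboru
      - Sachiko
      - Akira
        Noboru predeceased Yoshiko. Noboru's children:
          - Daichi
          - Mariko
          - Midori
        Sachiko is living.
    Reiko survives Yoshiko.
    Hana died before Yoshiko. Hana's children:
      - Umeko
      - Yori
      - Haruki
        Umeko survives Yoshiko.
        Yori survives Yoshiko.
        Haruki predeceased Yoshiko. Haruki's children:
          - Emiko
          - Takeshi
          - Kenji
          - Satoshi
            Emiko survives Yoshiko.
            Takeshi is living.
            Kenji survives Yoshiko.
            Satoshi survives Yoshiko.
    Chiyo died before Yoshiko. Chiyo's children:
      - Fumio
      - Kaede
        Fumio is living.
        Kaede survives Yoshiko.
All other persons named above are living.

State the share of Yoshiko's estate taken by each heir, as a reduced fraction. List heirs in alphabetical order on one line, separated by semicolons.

There is no surviving spouse, so the entire estate passes to Yoshiko's descendants per stirpes.
The estate is divided into 4 equal shares of 1/4 among Isamu, Reiko, Hana, Chiyo.
Isamu predeceased; the 1/4 allotted to Isamu's branch passes to Isamu's issue by representation.
The 1/4 is divided into 3 equal shares of 1/12 among Noboru, Sachiko, Akira.
Noboru predeceased; the 1/12 allotted to Noboru's branch passes to Noboru's issue by representation.
The 1/12 is divided into 3 equal shares of 1/36 among Daichi, Mariko, Midori.
Daichi is living and takes 1/36.
Mariko is living and takes 1/36.
Midori is living and takes 1/36.
Sachiko is living and takes 1/12.
Akira is living and takes 1/12.
Reiko is living and takes 1/4.
Hana predeceased; the 1/4 allotted to Hana's branch passes to Hana's issue by representation.
The 1/4 is divided into 3 equal shares of 1/12 among Umeko, Yori, Haruki.
Umeko is living and takes 1/12.
Yori is living and takes 1/12.
Haruki predeceased; the 1/12 allotted to Haruki's branch passes to Haruki's issue by representation.
The 1/12 is divided into 4 equal shares of 1/48 among Emiko, Takeshi, Kenji, Satoshi.
Emiko is living and takes 1/48.
Takeshi is living and takes 1/48.
Kenji is living and takes 1/48.
Satoshi is living and takes 1/48.
Chiyo predeceased; the 1/4 allotted to Chiyo's branch passes to Chiyo's issue by representation.
The 1/4 is divided into 2 equal shares of 1/8 among Fumio, Kaede.
Fumio is living and takes 1/8.
Kaede is living and takes 1/8.

Akira 1/12; Daichi 1/36; Emiko 1/48; Fumio 1/8; Kaede 1/8; Kenji 1/48; Mariko 1/36; Midori 1/36; Reiko 1/4; Sachiko 1/12; Satoshi 1/48; Takeshi 1/48; Umeko 1/12; Yori 1/12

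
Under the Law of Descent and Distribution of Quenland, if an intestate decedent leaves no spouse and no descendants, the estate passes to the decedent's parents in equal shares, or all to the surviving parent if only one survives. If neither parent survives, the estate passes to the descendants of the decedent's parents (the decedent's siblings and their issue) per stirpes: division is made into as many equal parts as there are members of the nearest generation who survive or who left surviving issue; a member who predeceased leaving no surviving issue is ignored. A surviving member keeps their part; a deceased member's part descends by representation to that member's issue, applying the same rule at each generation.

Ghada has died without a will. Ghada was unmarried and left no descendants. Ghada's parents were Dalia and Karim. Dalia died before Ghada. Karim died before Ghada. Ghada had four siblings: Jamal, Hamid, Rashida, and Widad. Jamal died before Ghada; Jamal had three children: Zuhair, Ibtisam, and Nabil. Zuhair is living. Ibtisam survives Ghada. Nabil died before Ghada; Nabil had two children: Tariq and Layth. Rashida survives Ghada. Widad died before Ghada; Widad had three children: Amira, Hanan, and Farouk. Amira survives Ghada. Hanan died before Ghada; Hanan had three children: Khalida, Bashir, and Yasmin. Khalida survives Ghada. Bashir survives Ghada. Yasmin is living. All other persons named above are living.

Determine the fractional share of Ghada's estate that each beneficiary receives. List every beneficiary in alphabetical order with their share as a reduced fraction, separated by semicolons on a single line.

Amira 1/12; Bashir 1/36; Farouk 1/12; Hamid 1/4; Ibtisam 1/12; Khalida 1/36; Layth 1/24; Rashida 1/4; Tariq 1/24; Yasmin 1/36; Zuhair 1/12

Neither parent survives and there are no descendants, so the estate passes to Ghada's siblings and their issue per stirpes.
The estate is divided into 4 equal shares of 1/4 among Jamal, Hamid, Rashida, Widad.
Jamal predeceased; the 1/4 allotted to Jamal's branch passes to Jamal's issue by representation.
The 1/4 is divided into 3 equal shares of 1/12 among Zuhair, Ibtisam, Nabil.
Zuhair is living and takes 1/12.
Ibtisam is living and takes 1/12.
Nabil predeceased; the 1/12 allotted to Nabil's branch passes to Nabil's issue by representation.
The 1/12 is divided into 2 equal shares of 1/24 among Tariq, Layth.
Tariq is living and takes 1/24.
Layth is living and takes 1/24.
Hamid is living and takes 1/4.
Rashida is living and takes 1/4.
Widad predeceased; the 1/4 allotted to Widad's branch passes to Widad's issue by representation.
The 1/4 is divided into 3 equal shares of 1/12 among Amira, Hanan, Farouk.
Amira is living and takes 1/12.
Hanan predeceased; the 1/12 allotted to Hanan's branch passes to Hanan's issue by representation.
The 1/12 is divided into 3 equal shares of 1/36 among Khalida, Bashir, Yasmin.
Khalida is living and takes 1/36.
Bashir is living and takes 1/36.
Yasmin is living and takes 1/36.
Farouk is living and takes 1/12.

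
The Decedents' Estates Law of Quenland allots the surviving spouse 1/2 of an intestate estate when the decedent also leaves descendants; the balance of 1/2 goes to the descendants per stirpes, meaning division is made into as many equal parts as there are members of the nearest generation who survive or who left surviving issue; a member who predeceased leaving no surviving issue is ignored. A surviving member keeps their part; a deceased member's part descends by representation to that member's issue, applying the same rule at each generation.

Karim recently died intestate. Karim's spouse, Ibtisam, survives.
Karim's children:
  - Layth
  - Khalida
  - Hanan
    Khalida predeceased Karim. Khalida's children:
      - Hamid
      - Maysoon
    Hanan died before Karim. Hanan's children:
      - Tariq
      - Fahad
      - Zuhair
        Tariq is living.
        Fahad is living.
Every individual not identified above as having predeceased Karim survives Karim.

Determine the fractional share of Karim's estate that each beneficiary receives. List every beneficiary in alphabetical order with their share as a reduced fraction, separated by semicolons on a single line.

Ibtisam, as surviving spouse, takes 1/2.
The remaining 1/2 passes to Karim's descendants per stirpes.
The 1/2 is divided into 3 equal shares of 1/6 among Layth, Khalida, Hanan.
Layth is living and takes 1/6.
Khalida predeceased; the 1/6 allotted to Khalida's branch passes to Khalida's issue by representation.
The 1/6 is divided into 2 equal shares of 1/12 among Hamid, Maysoon.
Hamid is living and takes 1/12.
Maysoon is living and takes 1/12.
Hanan predeceased; the 1/6 allotted to Hanan's branch passes to Hanan's issue by representation.
The 1/6 is divided into 3 equal shares of 1/18 among Tariq, Fahad, Zuhair.
Tariq is living and takes 1/18.
Fahad is living and takes 1/18.
Zuhair is living and takes 1/18.

Fahad 1/18; Hamid 1/12; Ibtisam 1/2; Layth 1/6; Maysoon 1/12; Tariq 1/18; Zuhair 1/18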